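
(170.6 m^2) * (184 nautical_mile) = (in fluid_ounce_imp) 170.6 m^2 is already in m^2. 1 nautical_mile = 1852 m, so 184 nautical_mile = 184 * 1852 = 340768 m. Combine: 170.6 m^2 * 340768 m = 58135021 m^3. 1 fluid_ounce_imp = 2.8413063e-05 m^3, so 58135021 m^3 = 58135021 / 2.8413063e-05 = 2.0460667e+12 fluid_ounce_imp ≈ 2.046e+12 fluid_ounce_imp (4 s.f.). Final answer: 2.046e+12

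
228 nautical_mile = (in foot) 1 nautical_mile = 1852 m, so 228 nautical_mile = 228 * 1852 = 422256 m. 1 foot = 0.3048 m, so 422256 m = 422256 / 0.3048 = 1385354.3 foot ≈ 1.385e+06 foot (4 s.f.). Final answer: 1.385e+06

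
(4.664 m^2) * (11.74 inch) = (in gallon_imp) 305.9. Check: 4.664 m^2 is already in m^2. 1 inch = 0.0254 m, so 11.74 inch = 11.74 * 0.0254 = 0.298196 m. Combine: 4.664 m^2 * 0.298196 m = 1.3907861 m^3. 1 gallon_imp = 0.00454609 m^3, so 1.3907861 m^3 = 1.3907861 / 0.00454609 = 305.93018 gallon_imp ≈ 305.9 gallon_imp (4 s.f.).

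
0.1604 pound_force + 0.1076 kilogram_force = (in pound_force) 0.3976. Check: 1 pound_force = 4.4482216 N, so 0.1604 pound_force = 0.1604 * 4.4482216 = 0.71349475 N. 1 kilogram_force = 9.80665 N, so 0.1076 kilogram_force = 0.1076 * 9.80665 = 1.0551955 N. Sum: 0.71349475 + 1.0551955 = 1.7686903 N. 1 pound_force = 4.4482216 N, so 1.7686903 N = 1.7686903 / 4.4482216 = 0.39761739 pound_force ≈ 0.3976 pound_force (4 s.f.).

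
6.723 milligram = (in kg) 1 milligram = 1e-06 kg, so 6.723 milligram = 6.723 * 1e-06 = 6.723e-06 kg. Result: 6.723e-06 kg. Final answer: 6.723e-06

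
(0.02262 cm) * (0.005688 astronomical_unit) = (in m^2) 1 cm = 0.01 m, so 0.02262 cm = 0.02262 * 0.01 = 0.0002262 m. 1 astronomical_unit = 1.4959787e+11 m, so 0.005688 astronomical_unit = 0.005688 * 1.4959787e+11 = 8.5091269e+08 m. Combine: 0.0002262 m * 8.5091269e+08 m = 192476.45 m^2. Result: 192476.45 m^2 ≈ 1.925e+05 m^2 (4 s.f.). Final answer: 1.925e+05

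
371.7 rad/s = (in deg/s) 2.13e+04. Check: 1 deg/s = 0.017453293 rad/s, so 371.7 rad/s = 371.7 / 0.017453293 = 21296.841 deg/s ≈ 2.13e+04 deg/s (4 s.f.).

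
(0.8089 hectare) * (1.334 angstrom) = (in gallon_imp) 0.0002374. Check: 1 hectare = 10000 m^2, so 0.8089 hectare = 0.8089 * 10000 = 8089 m^2. 1 angstrom = 1e-10 m, so 1.334 angstrom = 1.334 * 1e-10 = 1.334e-10 m. Combine: 8089 m^2 * 1.334e-10 m = 1.0790726e-06 m^3. 1 gallon_imp = 0.00454609 m^3, so 1.0790726e-06 m^3 = 1.0790726e-06 / 0.00454609 = 0.00023736279 gallon_imp ≈ 0.0002374 gallon_imp (4 s.f.).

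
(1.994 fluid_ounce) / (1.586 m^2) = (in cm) 1 fluid_ounce = 2.957353e-05 m^3, so 1.994 fluid_ounce = 1.994 * 2.957353e-05 = 5.8969618e-05 m^3. 1.586 m^2 is already in m^2. Combine: 5.8969618e-05 m^3 / 1.586 m^2 = 3.7181348e-05 m. 1 cm = 0.01 m, so 3.7181348e-05 m = 3.7181348e-05 / 0.01 = 0.0037181348 cm ≈ 0.003718 cm (4 s.f.). Final answer: 0.003718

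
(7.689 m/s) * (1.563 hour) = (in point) 7.689 m/s is already in m/s. 1 hour = 3600 s, so 1.563 hour = 1.563 * 3600 = 5626.8 s. Combine: 7.689 m/s * 5626.8 s = 43264.465 m. 1 point = 0.00035277778 m, so 43264.465 m = 43264.465 / 0.00035277778 = 1.2263943e+08 point ≈ 1.226e+08 point (4 s.f.). Final answer: 1.226e+08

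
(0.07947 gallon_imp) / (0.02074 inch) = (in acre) 1 gallon_imp = 0.00454609 m^3, so 0.07947 gallon_imp = 0.07947 * 0.00454609 = 0.00036127777 m^3. 1 inch = 0.0254 m, so 0.02074 inch = 0.02074 * 0.0254 = 0.000526796 m. Combine: 0.00036127777 m^3 / 0.000526796 m = 0.68580204 m^2. 1 acre = 4046.8564 m^2, so 0.68580204 m^2 = 0.68580204 / 4046.8564 = 0.00016946538 acre ≈ 0.0001695 acre (4 s.f.). Final answer: 0.0001695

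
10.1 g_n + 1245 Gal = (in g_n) 1 g_n = 9.80665 m/s^2, so 10.1 g_n = 10.1 * 9.80665 = 99.047165 m/s^2. 1 Gal = 0.01 m/s^2, so 1245 Gal = 1245 * 0.01 = 12.45 m/s^2. Sum: 99.047165 + 12.45 = 111.49716 m/s^2. 1 g_n = 9.80665 m/s^2, so 111.49716 m/s^2 = 111.49716 / 9.80665 = 11.369547 g_n ≈ 11.37 g_n (4 s.f.). Final answer: 11.37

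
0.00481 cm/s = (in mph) 0.0001076. Check: 1 cm/s = 0.01 m/s, so 0.00481 cm/s = 0.00481 * 0.01 = 4.81e-05 m/s. 1 mph = 0.44704 m/s, so 4.81e-05 m/s = 4.81e-05 / 0.44704 = 0.00010759664 mph ≈ 0.0001076 mph (4 s.f.).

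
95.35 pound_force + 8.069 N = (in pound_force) 1 pound_force = 4.4482216 N, so 95.35 pound_force = 95.35 * 4.4482216 = 424.13793 N. 8.069 N is already in N. Sum: 424.13793 + 8.069 = 432.20693 N. 1 pound_force = 4.4482216 N, so 432.20693 N = 432.20693 / 4.4482216 = 97.163983 pound_force ≈ 97.16 pound_force (4 s.f.). Final answer: 97.16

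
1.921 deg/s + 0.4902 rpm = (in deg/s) 1 deg/s = 0.017453293 rad/s, so 1.921 deg/s = 1.921 * 0.017453293 = 0.033527775 rad/s. 1 rpm = 0.10471976 rad/s, so 0.4902 rpm = 0.4902 * 0.10471976 = 0.051333624 rad/s. Sum: 0.033527775 + 0.051333624 = 0.084861399 rad/s. 1 deg/s = 0.017453293 rad/s, so 0.084861399 rad/s = 0.084861399 / 0.017453293 = 4.8622 deg/s ≈ 4.862 deg/s (4 s.f.). Final answer: 4.862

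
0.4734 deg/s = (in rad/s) 1 deg/s = 0.017453293 rad/s, so 0.4734 deg/s = 0.4734 * 0.017453293 = 0.0082623887 rad/s. Result: 0.0082623887 rad/s ≈ 0.008262 rad/s (4 s.f.). Final answer: 0.008262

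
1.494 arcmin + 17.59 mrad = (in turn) 0.002869. Check: 1 arcmin = 0.00029088821 rad, so 1.494 arcmin = 1.494 * 0.00029088821 = 0.00043458698 rad. 1 mrad = 0.001 rad, so 17.59 mrad = 17.59 * 0.001 = 0.01759 rad. Sum: 0.00043458698 + 0.01759 = 0.018024587 rad. 1 turn = 6.2831853 rad, so 0.018024587 rad = 0.018024587 / 6.2831853 = 0.0028687021 turn ≈ 0.002869 turn (4 s.f.).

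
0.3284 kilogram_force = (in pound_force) 1 kilogram_force = 9.80665 N, so 0.3284 kilogram_force = 0.3284 * 9.80665 = 3.2205039 N. 1 pound_force = 4.4482216 N, so 3.2205039 N = 3.2205039 / 4.4482216 = 0.72399807 pound_force ≈ 0.724 pound_force (4 s.f.). Final answer: 0.724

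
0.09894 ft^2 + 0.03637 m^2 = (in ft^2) 0.4904. Check: 1 ft^2 = 0.09290304 m^2, so 0.09894 ft^2 = 0.09894 * 0.09290304 = 0.0091918268 m^2. 0.03637 m^2 is already in m^2. Sum: 0.0091918268 + 0.03637 = 0.045561827 m^2. 1 ft^2 = 0.09290304 m^2, so 0.045561827 m^2 = 0.045561827 / 0.09290304 = 0.49042342 ft^2 ≈ 0.4904 ft^2 (4 s.f.).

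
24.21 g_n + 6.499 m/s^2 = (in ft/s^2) 1 g_n = 9.80665 m/s^2, so 24.21 g_n = 24.21 * 9.80665 = 237.419 m/s^2. 6.499 m/s^2 is already in m/s^2. Sum: 237.419 + 6.499 = 243.918 m/s^2. 1 ft/s^2 = 0.3048 m/s^2, so 243.918 m/s^2 = 243.918 / 0.3048 = 800.25589 ft/s^2 ≈ 800.3 ft/s^2 (4 s.f.). Final answer: 800.3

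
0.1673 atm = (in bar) 0.1695. Check: 1 atm = 101325 Pa, so 0.1673 atm = 0.1673 * 101325 = 16951.673 Pa. 1 bar = 100000 Pa, so 16951.673 Pa = 16951.673 / 100000 = 0.16951673 bar ≈ 0.1695 bar (4 s.f.).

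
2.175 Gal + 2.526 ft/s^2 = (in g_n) 1 Gal = 0.01 m/s^2, so 2.175 Gal = 2.175 * 0.01 = 0.02175 m/s^2. 1 ft/s^2 = 0.3048 m/s^2, so 2.526 ft/s^2 = 2.526 * 0.3048 = 0.7699248 m/s^2. Sum: 0.02175 + 0.7699248 = 0.7916748 m/s^2. 1 g_n = 9.80665 m/s^2, so 0.7916748 m/s^2 = 0.7916748 / 9.80665 = 0.080728363 g_n ≈ 0.08073 g_n (4 s.f.). Final answer: 0.08073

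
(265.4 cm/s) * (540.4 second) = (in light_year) 1 cm/s = 0.01 m/s, so 265.4 cm/s = 265.4 * 0.01 = 2.654 m/s. 540.4 second = 540.4 s. Combine: 2.654 m/s * 540.4 s = 1434.2216 m. 1 light_year = 9.4607305e+15 m, so 1434.2216 m = 1434.2216 / 9.4607305e+15 = 1.5159734e-13 light_year ≈ 1.516e-13 light_year (4 s.f.). Final answer: 1.516e-13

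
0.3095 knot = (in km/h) 0.5732. Check: 1 knot = 0.51444444 m/s, so 0.3095 knot = 0.3095 * 0.51444444 = 0.15922056 m/s. 1 km/h = 0.27777778 m/s, so 0.15922056 m/s = 0.15922056 / 0.27777778 = 0.573194 km/h ≈ 0.5732 km/h (4 s.f.).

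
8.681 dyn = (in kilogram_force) 8.852e-06. Check: 1 dyn = 1e-05 N, so 8.681 dyn = 8.681 * 1e-05 = 8.681e-05 N. 1 kilogram_force = 9.80665 N, so 8.681e-05 N = 8.681e-05 / 9.80665 = 8.8521564e-06 kilogram_force ≈ 8.852e-06 kilogram_force (4 s.f.).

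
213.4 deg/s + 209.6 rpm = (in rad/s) 25.67. Check: 1 deg/s = 0.017453293 rad/s, so 213.4 deg/s = 213.4 * 0.017453293 = 3.7245326 rad/s. 1 rpm = 0.10471976 rad/s, so 209.6 rpm = 209.6 * 0.10471976 = 21.949261 rad/s. Sum: 3.7245326 + 21.949261 = 25.673793 rad/s. Result: 25.673793 rad/s ≈ 25.67 rad/s (4 s.f.).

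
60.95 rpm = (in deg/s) 1 rpm = 0.10471976 rad/s, so 60.95 rpm = 60.95 * 0.10471976 = 6.3826691 rad/s. 1 deg/s = 0.017453293 rad/s, so 6.3826691 rad/s = 6.3826691 / 0.017453293 = 365.7 deg/s. Final answer: 365.7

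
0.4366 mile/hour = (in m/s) 0.1952. Check: 1 mile/hour = 0.44704 m/s, so 0.4366 mile/hour = 0.4366 * 0.44704 = 0.19517766 m/s. Result: 0.19517766 m/s ≈ 0.1952 m/s (4 s.f.).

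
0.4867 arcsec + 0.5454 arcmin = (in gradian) 0.01025. Check: 1 arcsec = 4.8481368e-06 rad, so 0.4867 arcsec = 0.4867 * 4.8481368e-06 = 2.3595882e-06 rad. 1 arcmin = 0.00029088821 rad, so 0.5454 arcmin = 0.5454 * 0.00029088821 = 0.00015865043 rad. Sum: 2.3595882e-06 + 0.00015865043 = 0.00016101002 rad. 1 gradian = 0.015707963 rad, so 0.00016101002 rad = 0.00016101002 / 0.015707963 = 0.010250216 gradian ≈ 0.01025 gradian (4 s.f.).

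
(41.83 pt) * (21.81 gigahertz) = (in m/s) 3.218e+08. Check: 1 pt = 0.00035277778 m, so 41.83 pt = 41.83 * 0.00035277778 = 0.014756694 m. 1 gigahertz = 1e+09 Hz, so 21.81 gigahertz = 21.81 * 1e+09 = 2.181e+10 Hz. Combine: 0.014756694 m * 2.181e+10 Hz = 3.2184351e+08 m/s. Result: 3.2184351e+08 m/s ≈ 3.218e+08 m/s (4 s.f.).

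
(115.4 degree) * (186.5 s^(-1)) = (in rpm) 3587. Check: 1 degree = 0.017453293 rad, so 115.4 degree = 115.4 * 0.017453293 = 2.01411 rad. 186.5 s^(-1) = 186.5 Hz. Combine: 2.01411 rad * 186.5 Hz = 375.63151 rad/s. 1 rpm = 0.10471976 rad/s, so 375.63151 rad/s = 375.63151 / 0.10471976 = 3587.0167 rpm ≈ 3587 rpm (4 s.f.).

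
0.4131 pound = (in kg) 1 pound = 0.45359237 kg, so 0.4131 pound = 0.4131 * 0.45359237 = 0.18737901 kg. Result: 0.18737901 kg ≈ 0.1874 kg (4 s.f.). Final answer: 0.1874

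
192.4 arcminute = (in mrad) 1 arcminute = 0.00029088821 rad, so 192.4 arcminute = 192.4 * 0.00029088821 = 0.055966891 rad. 1 mrad = 0.001 rad, so 0.055966891 rad = 0.055966891 / 0.001 = 55.966891 mrad ≈ 55.97 mrad (4 s.f.). Final answer: 55.97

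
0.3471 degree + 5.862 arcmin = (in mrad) 7.763. Check: 1 degree = 0.017453293 rad, so 0.3471 degree = 0.3471 * 0.017453293 = 0.0060580378 rad. 1 arcmin = 0.00029088821 rad, so 5.862 arcmin = 5.862 * 0.00029088821 = 0.0017051867 rad. Sum: 0.0060580378 + 0.0017051867 = 0.0077632245 rad. 1 mrad = 0.001 rad, so 0.0077632245 rad = 0.0077632245 / 0.001 = 7.7632245 mrad ≈ 7.763 mrad (4 s.f.).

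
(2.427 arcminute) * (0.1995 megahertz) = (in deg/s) 8070. Check: 1 arcminute = 0.00029088821 rad, so 2.427 arcminute = 2.427 * 0.00029088821 = 0.00070598568 rad. 1 megahertz = 1000000 Hz, so 0.1995 megahertz = 0.1995 * 1000000 = 199500 Hz. Combine: 0.00070598568 rad * 199500 Hz = 140.84414 rad/s. 1 deg/s = 0.017453293 rad/s, so 140.84414 rad/s = 140.84414 / 0.017453293 = 8069.775 deg/s ≈ 8070 deg/s (4 s.f.).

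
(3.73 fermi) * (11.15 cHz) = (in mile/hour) 9.303e-16. Check: 1 fermi = 1e-15 m, so 3.73 fermi = 3.73 * 1e-15 = 3.73e-15 m. 1 cHz = 0.01 Hz, so 11.15 cHz = 11.15 * 0.01 = 0.1115 Hz. Combine: 3.73e-15 m * 0.1115 Hz = 4.15895e-16 m/s. 1 mile/hour = 0.44704 m/s, so 4.15895e-16 m/s = 4.15895e-16 / 0.44704 = 9.3033062e-16 mile/hour ≈ 9.303e-16 mile/hour (4 s.f.).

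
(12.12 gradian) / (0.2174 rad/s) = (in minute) 1 gradian = 0.015707963 rad, so 12.12 gradian = 12.12 * 0.015707963 = 0.19038051 rad. 0.2174 rad/s is already in rad/s. Combine: 0.19038051 rad / 0.2174 rad/s = 0.87571534 s. 1 minute = 60 s, so 0.87571534 s = 0.87571534 / 60 = 0.014595256 minute ≈ 0.0146 minute (4 s.f.). Final answer: 0.0146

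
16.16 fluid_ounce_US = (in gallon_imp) 1 fluid_ounce_US = 2.957353e-05 m^3, so 16.16 fluid_ounce_US = 16.16 * 2.957353e-05 = 0.00047790824 m^3. 1 gallon_imp = 0.00454609 m^3, so 0.00047790824 m^3 = 0.00047790824 / 0.00454609 = 0.10512512 gallon_imp ≈ 0.1051 gallon_imp (4 s.f.). Final answer: 0.1051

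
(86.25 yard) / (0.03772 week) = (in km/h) 1 yard = 0.9144 m, so 86.25 yard = 86.25 * 0.9144 = 78.867 m. 1 week = 604800 s, so 0.03772 week = 0.03772 * 604800 = 22813.056 s. Combine: 78.867 m / 22813.056 s = 0.0034570993 m/s. 1 km/h = 0.27777778 m/s, so 0.0034570993 m/s = 0.0034570993 / 0.27777778 = 0.012445557 km/h ≈ 0.01245 km/h (4 s.f.). Final answer: 0.01245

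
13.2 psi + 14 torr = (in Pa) 9.288e+04. Check: 1 psi = 6894.7573 Pa, so 13.2 psi = 13.2 * 6894.7573 = 91010.796 Pa. 1 torr = 133.32237 Pa, so 14 torr = 14 * 133.32237 = 1866.5132 Pa. Sum: 91010.796 + 1866.5132 = 92877.309 Pa. Result: 92877.309 Pa ≈ 9.288e+04 Pa (4 s.f.).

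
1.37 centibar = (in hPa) 13.7. Check: 1 centibar = 1000 Pa, so 1.37 centibar = 1.37 * 1000 = 1370 Pa. 1 hPa = 100 Pa, so 1370 Pa = 1370 / 100 = 13.7 hPa.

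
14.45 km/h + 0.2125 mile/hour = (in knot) 7.987. Check: 1 km/h = 0.27777778 m/s, so 14.45 km/h = 14.45 * 0.27777778 = 4.0138889 m/s. 1 mile/hour = 0.44704 m/s, so 0.2125 mile/hour = 0.2125 * 0.44704 = 0.094996 m/s. Sum: 4.0138889 + 0.094996 = 4.1088849 m/s. 1 knot = 0.51444444 m/s, so 4.1088849 m/s = 4.1088849 / 0.51444444 = 7.9870333 knot ≈ 7.987 knot (4 s.f.).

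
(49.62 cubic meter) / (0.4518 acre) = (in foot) 0.08904. Check: 49.62 cubic meter = 49.62 m^3. 1 acre = 4046.8564 m^2, so 0.4518 acre = 0.4518 * 4046.8564 = 1828.3697 m^2. Combine: 49.62 m^3 / 1828.3697 m^2 = 0.027138931 m. 1 foot = 0.3048 m, so 0.027138931 m = 0.027138931 / 0.3048 = 0.089038488 foot ≈ 0.08904 foot (4 s.f.).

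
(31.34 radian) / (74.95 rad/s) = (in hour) 31.34 radian = 31.34 rad. 74.95 rad/s is already in rad/s. Combine: 31.34 rad / 74.95 rad/s = 0.41814543 s. 1 hour = 3600 s, so 0.41814543 s = 0.41814543 / 3600 = 0.00011615151 hour ≈ 0.0001162 hour (4 s.f.). Final answer: 0.0001162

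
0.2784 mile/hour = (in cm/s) 1 mile/hour = 0.44704 m/s, so 0.2784 mile/hour = 0.2784 * 0.44704 = 0.12445594 m/s. 1 cm/s = 0.01 m/s, so 0.12445594 m/s = 0.12445594 / 0.01 = 12.445594 cm/s ≈ 12.45 cm/s (4 s.f.). Final answer: 12.45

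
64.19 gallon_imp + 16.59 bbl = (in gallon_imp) 644.4. Check: 1 gallon_imp = 0.00454609 m^3, so 64.19 gallon_imp = 64.19 * 0.00454609 = 0.29181352 m^3. 1 bbl = 0.15898729 m^3, so 16.59 bbl = 16.59 * 0.15898729 = 2.6375992 m^3. Sum: 0.29181352 + 2.6375992 = 2.9294127 m^3. 1 gallon_imp = 0.00454609 m^3, so 2.9294127 m^3 = 2.9294127 / 0.00454609 = 644.38072 gallon_imp ≈ 644.4 gallon_imp (4 s.f.).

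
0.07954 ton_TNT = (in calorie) 7.954e+07. Check: 1 ton_TNT = 4.184e+09 J, so 0.07954 ton_TNT = 0.07954 * 4.184e+09 = 3.3279536e+08 J. 1 calorie = 4.184 J, so 3.3279536e+08 J = 3.3279536e+08 / 4.184 = 79540000 calorie ≈ 7.954e+07 calorie (4 s.f.).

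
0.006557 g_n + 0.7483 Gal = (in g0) 0.00732. Check: 1 g_n = 9.80665 m/s^2, so 0.006557 g_n = 0.006557 * 9.80665 = 0.064302204 m/s^2. 1 Gal = 0.01 m/s^2, so 0.7483 Gal = 0.7483 * 0.01 = 0.007483 m/s^2. Sum: 0.064302204 + 0.007483 = 0.071785204 m/s^2. 1 g0 = 9.80665 m/s^2, so 0.071785204 m/s^2 = 0.071785204 / 9.80665 = 0.0073200536 g0 ≈ 0.00732 g0 (4 s.f.).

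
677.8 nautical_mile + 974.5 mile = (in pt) 8.004e+09. Check: 1 nautical_mile = 1852 m, so 677.8 nautical_mile = 677.8 * 1852 = 1255285.6 m. 1 mile = 1609.344 m, so 974.5 mile = 974.5 * 1609.344 = 1568305.7 m. Sum: 1255285.6 + 1568305.7 = 2823591.3 m. 1 pt = 0.00035277778 m, so 2823591.3 m = 2823591.3 / 0.00035277778 = 8.0038809e+09 pt ≈ 8.004e+09 pt (4 s.f.).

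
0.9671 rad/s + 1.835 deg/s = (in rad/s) 0.9991. Check: 0.9671 rad/s is already in rad/s. 1 deg/s = 0.017453293 rad/s, so 1.835 deg/s = 1.835 * 0.017453293 = 0.032026792 rad/s. Sum: 0.9671 + 0.032026792 = 0.99912679 rad/s. Result: 0.99912679 rad/s ≈ 0.9991 rad/s (4 s.f.).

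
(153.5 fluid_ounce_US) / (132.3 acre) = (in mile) 5.268e-12. Check: 1 fluid_ounce_US = 2.957353e-05 m^3, so 153.5 fluid_ounce_US = 153.5 * 2.957353e-05 = 0.0045395368 m^3. 1 acre = 4046.8564 m^2, so 132.3 acre = 132.3 * 4046.8564 = 535399.1 m^2. Combine: 0.0045395368 m^3 / 535399.1 m^2 = 8.4787904e-09 m. 1 mile = 1609.344 m, so 8.4787904e-09 m = 8.4787904e-09 / 1609.344 = 5.2684761e-12 mile ≈ 5.268e-12 mile (4 s.f.).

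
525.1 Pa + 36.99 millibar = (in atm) 0.04169. Check: 525.1 Pa is already in Pa. 1 millibar = 100 Pa, so 36.99 millibar = 36.99 * 100 = 3699 Pa. Sum: 525.1 + 3699 = 4224.1 Pa. 1 atm = 101325 Pa, so 4224.1 Pa = 4224.1 / 101325 = 0.041688626 atm ≈ 0.04169 atm (4 s.f.).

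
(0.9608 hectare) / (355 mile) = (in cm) 1.682. Check: 1 hectare = 10000 m^2, so 0.9608 hectare = 0.9608 * 10000 = 9608 m^2. 1 mile = 1609.344 m, so 355 mile = 355 * 1609.344 = 571317.12 m. Combine: 9608 m^2 / 571317.12 m = 0.01681728 m. 1 cm = 0.01 m, so 0.01681728 m = 0.01681728 / 0.01 = 1.681728 cm ≈ 1.682 cm (4 s.f.).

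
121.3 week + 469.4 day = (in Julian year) 3.61. Check: 1 week = 604800 s, so 121.3 week = 121.3 * 604800 = 73362240 s. 1 day = 86400 s, so 469.4 day = 469.4 * 86400 = 40556160 s. Sum: 73362240 + 40556160 = 1.139184e+08 s. 1 Julian year = 31557600 s, so 1.139184e+08 s = 1.139184e+08 / 31557600 = 3.6098563 Julian year ≈ 3.61 Julian year (4 s.f.).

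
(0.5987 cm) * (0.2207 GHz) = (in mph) 2.956e+06. Check: 1 cm = 0.01 m, so 0.5987 cm = 0.5987 * 0.01 = 0.005987 m. 1 GHz = 1e+09 Hz, so 0.2207 GHz = 0.2207 * 1e+09 = 2.207e+08 Hz. Combine: 0.005987 m * 2.207e+08 Hz = 1321330.9 m/s. 1 mph = 0.44704 m/s, so 1321330.9 m/s = 1321330.9 / 0.44704 = 2955733 mph ≈ 2.956e+06 mph (4 s.f.).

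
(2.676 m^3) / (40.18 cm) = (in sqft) 2.676 m^3 is already in m^3. 1 cm = 0.01 m, so 40.18 cm = 40.18 * 0.01 = 0.4018 m. Combine: 2.676 m^3 / 0.4018 m = 6.6600299 m^2. 1 sqft = 0.09290304 m^2, so 6.6600299 m^2 = 6.6600299 / 0.09290304 = 71.687965 sqft ≈ 71.69 sqft (4 s.f.). Final answer: 71.69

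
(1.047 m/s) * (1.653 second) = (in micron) 1.047 m/s is already in m/s. 1.653 second = 1.653 s. Combine: 1.047 m/s * 1.653 s = 1.730691 m. 1 micron = 1e-06 m, so 1.730691 m = 1.730691 / 1e-06 = 1730691 micron ≈ 1.731e+06 micron (4 s.f.). Final answer: 1.731e+06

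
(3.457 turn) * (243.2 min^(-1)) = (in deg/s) 1 turn = 6.2831853 rad, so 3.457 turn = 3.457 * 6.2831853 = 21.720972 rad. 1 min^(-1) = 0.016666667 Hz, so 243.2 min^(-1) = 243.2 * 0.016666667 = 4.0533333 Hz. Combine: 21.720972 rad * 4.0533333 Hz = 88.042338 rad/s. 1 deg/s = 0.017453293 rad/s, so 88.042338 rad/s = 88.042338 / 0.017453293 = 5044.4544 deg/s ≈ 5044 deg/s (4 s.f.). Final answer: 5044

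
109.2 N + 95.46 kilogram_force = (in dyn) 1.045e+08. Check: 109.2 N is already in N. 1 kilogram_force = 9.80665 N, so 95.46 kilogram_force = 95.46 * 9.80665 = 936.14281 N. Sum: 109.2 + 936.14281 = 1045.3428 N. 1 dyn = 1e-05 N, so 1045.3428 N = 1045.3428 / 1e-05 = 1.0453428e+08 dyn ≈ 1.045e+08 dyn (4 s.f.).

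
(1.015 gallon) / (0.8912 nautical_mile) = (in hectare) 1 gallon = 0.0037854118 m^3, so 1.015 gallon = 1.015 * 0.0037854118 = 0.003842193 m^3. 1 nautical_mile = 1852 m, so 0.8912 nautical_mile = 0.8912 * 1852 = 1650.5024 m. Combine: 0.003842193 m^3 / 1650.5024 m = 2.327893e-06 m^2. 1 hectare = 10000 m^2, so 2.327893e-06 m^2 = 2.327893e-06 / 10000 = 2.327893e-10 hectare ≈ 2.328e-10 hectare (4 s.f.). Final answer: 2.328e-10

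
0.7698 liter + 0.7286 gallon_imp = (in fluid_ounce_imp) 143.7. Check: 1 liter = 0.001 m^3, so 0.7698 liter = 0.7698 * 0.001 = 0.0007698 m^3. 1 gallon_imp = 0.00454609 m^3, so 0.7286 gallon_imp = 0.7286 * 0.00454609 = 0.0033122812 m^3. Sum: 0.0007698 + 0.0033122812 = 0.0040820812 m^3. 1 fluid_ounce_imp = 2.8413063e-05 m^3, so 0.0040820812 m^3 = 0.0040820812 / 2.8413063e-05 = 143.66917 fluid_ounce_imp ≈ 143.7 fluid_ounce_imp (4 s.f.).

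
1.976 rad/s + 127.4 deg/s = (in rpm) 1.976 rad/s is already in rad/s. 1 deg/s = 0.017453293 rad/s, so 127.4 deg/s = 127.4 * 0.017453293 = 2.2235495 rad/s. Sum: 1.976 + 2.2235495 = 4.1995495 rad/s. 1 rpm = 0.10471976 rad/s, so 4.1995495 rad/s = 4.1995495 / 0.10471976 = 40.102743 rpm ≈ 40.1 rpm (4 s.f.). Final answer: 40.1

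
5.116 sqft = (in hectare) 1 sqft = 0.09290304 m^2, so 5.116 sqft = 5.116 * 0.09290304 = 0.47529195 m^2. 1 hectare = 10000 m^2, so 0.47529195 m^2 = 0.47529195 / 10000 = 4.7529195e-05 hectare ≈ 4.753e-05 hectare (4 s.f.). Final answer: 4.753e-05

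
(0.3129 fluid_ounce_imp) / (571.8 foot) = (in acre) 1.261e-11. Check: 1 fluid_ounce_imp = 2.8413063e-05 m^3, so 0.3129 fluid_ounce_imp = 0.3129 * 2.8413063e-05 = 8.8904473e-06 m^3. 1 foot = 0.3048 m, so 571.8 foot = 571.8 * 0.3048 = 174.28464 m. Combine: 8.8904473e-06 m^3 / 174.28464 m = 5.1011077e-08 m^2. 1 acre = 4046.8564 m^2, so 5.1011077e-08 m^2 = 5.1011077e-08 / 4046.8564 = 1.2605112e-11 acre ≈ 1.261e-11 acre (4 s.f.).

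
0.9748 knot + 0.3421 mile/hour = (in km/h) 2.356. Check: 1 knot = 0.51444444 m/s, so 0.9748 knot = 0.9748 * 0.51444444 = 0.50148044 m/s. 1 mile/hour = 0.44704 m/s, so 0.3421 mile/hour = 0.3421 * 0.44704 = 0.15293238 m/s. Sum: 0.50148044 + 0.15293238 = 0.65441283 m/s. 1 km/h = 0.27777778 m/s, so 0.65441283 m/s = 0.65441283 / 0.27777778 = 2.3558862 km/h ≈ 2.356 km/h (4 s.f.).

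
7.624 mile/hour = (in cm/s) 1 mile/hour = 0.44704 m/s, so 7.624 mile/hour = 7.624 * 0.44704 = 3.408233 m/s. 1 cm/s = 0.01 m/s, so 3.408233 m/s = 3.408233 / 0.01 = 340.8233 cm/s ≈ 340.8 cm/s (4 s.f.). Final answer: 340.8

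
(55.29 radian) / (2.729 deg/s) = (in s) 1161. Check: 55.29 radian = 55.29 rad. 1 deg/s = 0.017453293 rad/s, so 2.729 deg/s = 2.729 * 0.017453293 = 0.047630035 rad/s. Combine: 55.29 rad / 0.047630035 rad/s = 1160.8222 s. Result: 1160.8222 s ≈ 1161 s (4 s.f.).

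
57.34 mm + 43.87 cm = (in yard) 1 mm = 0.001 m, so 57.34 mm = 57.34 * 0.001 = 0.05734 m. 1 cm = 0.01 m, so 43.87 cm = 43.87 * 0.01 = 0.4387 m. Sum: 0.05734 + 0.4387 = 0.49604 m. 1 yard = 0.9144 m, so 0.49604 m = 0.49604 / 0.9144 = 0.54247594 yard ≈ 0.5425 yard (4 s.f.). Final answer: 0.5425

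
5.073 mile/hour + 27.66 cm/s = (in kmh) 1 mile/hour = 0.44704 m/s, so 5.073 mile/hour = 5.073 * 0.44704 = 2.2678339 m/s. 1 cm/s = 0.01 m/s, so 27.66 cm/s = 27.66 * 0.01 = 0.2766 m/s. Sum: 2.2678339 + 0.2766 = 2.5444339 m/s. 1 kmh = 0.27777778 m/s, so 2.5444339 m/s = 2.5444339 / 0.27777778 = 9.1599621 kmh ≈ 9.16 kmh (4 s.f.). Final answer: 9.16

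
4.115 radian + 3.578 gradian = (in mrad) 4.115 radian = 4.115 rad. 1 gradian = 0.015707963 rad, so 3.578 gradian = 3.578 * 0.015707963 = 0.056203093 rad. Sum: 4.115 + 0.056203093 = 4.1712031 rad. 1 mrad = 0.001 rad, so 4.1712031 rad = 4.1712031 / 0.001 = 4171.2031 mrad ≈ 4171 mrad (4 s.f.). Final answer: 4171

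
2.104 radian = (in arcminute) 2.104 radian = 2.104 rad. 1 arcminute = 0.00029088821 rad, so 2.104 rad = 2.104 / 0.00029088821 = 7233.0192 arcminute ≈ 7233 arcminute (4 s.f.). Final answer: 7233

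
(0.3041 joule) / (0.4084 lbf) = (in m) 0.1674. Check: 0.3041 joule = 0.3041 J. 1 lbf = 4.4482216 N, so 0.4084 lbf = 0.4084 * 4.4482216 = 1.8166537 N. Combine: 0.3041 J / 1.8166537 N = 0.16739569 m. Result: 0.16739569 m ≈ 0.1674 m (4 s.f.).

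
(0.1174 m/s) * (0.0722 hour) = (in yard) 33.37. Check: 0.1174 m/s is already in m/s. 1 hour = 3600 s, so 0.0722 hour = 0.0722 * 3600 = 259.92 s. Combine: 0.1174 m/s * 259.92 s = 30.514608 m. 1 yard = 0.9144 m, so 30.514608 m = 30.514608 / 0.9144 = 33.371181 yard ≈ 33.37 yard (4 s.f.).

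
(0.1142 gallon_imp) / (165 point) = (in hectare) 1 gallon_imp = 0.00454609 m^3, so 0.1142 gallon_imp = 0.1142 * 0.00454609 = 0.00051916348 m^3. 1 point = 0.00035277778 m, so 165 point = 165 * 0.00035277778 = 0.058208333 m. Combine: 0.00051916348 m^3 / 0.058208333 m = 0.0089190576 m^2. 1 hectare = 10000 m^2, so 0.0089190576 m^2 = 0.0089190576 / 10000 = 8.9190576e-07 hectare ≈ 8.919e-07 hectare (4 s.f.). Final answer: 8.919e-07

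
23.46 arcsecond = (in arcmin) 0.391. Check: 1 arcsecond = 4.8481368e-06 rad, so 23.46 arcsecond = 23.46 * 4.8481368e-06 = 0.00011373729 rad. 1 arcmin = 0.00029088821 rad, so 0.00011373729 rad = 0.00011373729 / 0.00029088821 = 0.391 arcmin.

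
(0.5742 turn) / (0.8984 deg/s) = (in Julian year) 1 turn = 6.2831853 rad, so 0.5742 turn = 0.5742 * 6.2831853 = 3.607805 rad. 1 deg/s = 0.017453293 rad/s, so 0.8984 deg/s = 0.8984 * 0.017453293 = 0.015680038 rad/s. Combine: 3.607805 rad / 0.015680038 rad/s = 230.08905 s. 1 Julian year = 31557600 s, so 230.08905 s = 230.08905 / 31557600 = 7.2910819e-06 Julian year ≈ 7.291e-06 Julian year (4 s.f.). Final answer: 7.291e-06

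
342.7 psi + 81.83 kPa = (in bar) 1 psi = 6894.7573 Pa, so 342.7 psi = 342.7 * 6894.7573 = 2362833.3 Pa. 1 kPa = 1000 Pa, so 81.83 kPa = 81.83 * 1000 = 81830 Pa. Sum: 2362833.3 + 81830 = 2444663.3 Pa. 1 bar = 100000 Pa, so 2444663.3 Pa = 2444663.3 / 100000 = 24.446633 bar ≈ 24.45 bar (4 s.f.). Final answer: 24.45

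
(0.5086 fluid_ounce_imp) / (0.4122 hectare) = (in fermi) 3.506e+06. Check: 1 fluid_ounce_imp = 2.8413063e-05 m^3, so 0.5086 fluid_ounce_imp = 0.5086 * 2.8413063e-05 = 1.4450884e-05 m^3. 1 hectare = 10000 m^2, so 0.4122 hectare = 0.4122 * 10000 = 4122 m^2. Combine: 1.4450884e-05 m^3 / 4122 m^2 = 3.5057942e-09 m. 1 fermi = 1e-15 m, so 3.5057942e-09 m = 3.5057942e-09 / 1e-15 = 3505794.2 fermi ≈ 3.506e+06 fermi (4 s.f.).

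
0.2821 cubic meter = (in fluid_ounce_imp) 9929. Check: 0.2821 cubic meter = 0.2821 m^3. 1 fluid_ounce_imp = 2.8413063e-05 m^3, so 0.2821 m^3 = 0.2821 / 2.8413063e-05 = 9928.532 fluid_ounce_imp ≈ 9929 fluid_ounce_imp (4 s.f.).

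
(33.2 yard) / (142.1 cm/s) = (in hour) 0.005934. Check: 1 yard = 0.9144 m, so 33.2 yard = 33.2 * 0.9144 = 30.35808 m. 1 cm/s = 0.01 m/s, so 142.1 cm/s = 142.1 * 0.01 = 1.421 m/s. Combine: 30.35808 m / 1.421 m/s = 21.363885 s. 1 hour = 3600 s, so 21.363885 s = 21.363885 / 3600 = 0.0059344124 hour ≈ 0.005934 hour (4 s.f.).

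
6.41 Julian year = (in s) 2.023e+08. Check: 1 Julian year = 31557600 s, so 6.41 Julian year = 6.41 * 31557600 = 2.0228422e+08 s. Result: 2.0228422e+08 s ≈ 2.023e+08 s (4 s.f.).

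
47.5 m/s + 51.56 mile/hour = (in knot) 47.5 m/s is already in m/s. 1 mile/hour = 0.44704 m/s, so 51.56 mile/hour = 51.56 * 0.44704 = 23.049382 m/s. Sum: 47.5 + 23.049382 = 70.549382 m/s. 1 knot = 0.51444444 m/s, so 70.549382 m/s = 70.549382 / 0.51444444 = 137.13703 knot ≈ 137.1 knot (4 s.f.). Final answer: 137.1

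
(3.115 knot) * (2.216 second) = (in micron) 1 knot = 0.51444444 m/s, so 3.115 knot = 3.115 * 0.51444444 = 1.6024944 m/s. 2.216 second = 2.216 s. Combine: 1.6024944 m/s * 2.216 s = 3.5511277 m. 1 micron = 1e-06 m, so 3.5511277 m = 3.5511277 / 1e-06 = 3551127.7 micron ≈ 3.551e+06 micron (4 s.f.). Final answer: 3.551e+06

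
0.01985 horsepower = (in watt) 1 horsepower = 745.69987 W, so 0.01985 horsepower = 0.01985 * 745.69987 = 14.802142 W. 14.802142 W = 14.802142 watt ≈ 14.8 watt (4 s.f.). Final answer: 14.8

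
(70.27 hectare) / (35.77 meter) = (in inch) 1 hectare = 10000 m^2, so 70.27 hectare = 70.27 * 10000 = 702700 m^2. 35.77 meter = 35.77 m. Combine: 702700 m^2 / 35.77 m = 19644.954 m. 1 inch = 0.0254 m, so 19644.954 m = 19644.954 / 0.0254 = 773423.38 inch ≈ 7.734e+05 inch (4 s.f.). Final answer: 7.734e+05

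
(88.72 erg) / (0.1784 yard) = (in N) 1 erg = 1e-07 J, so 88.72 erg = 88.72 * 1e-07 = 8.872e-06 J. 1 yard = 0.9144 m, so 0.1784 yard = 0.1784 * 0.9144 = 0.16312896 m. Combine: 8.872e-06 J / 0.16312896 m = 5.4386419e-05 N. Result: 5.4386419e-05 N ≈ 5.439e-05 N (4 s.f.). Final answer: 5.439e-05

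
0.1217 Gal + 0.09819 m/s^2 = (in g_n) 0.01014. Check: 1 Gal = 0.01 m/s^2, so 0.1217 Gal = 0.1217 * 0.01 = 0.001217 m/s^2. 0.09819 m/s^2 is already in m/s^2. Sum: 0.001217 + 0.09819 = 0.099407 m/s^2. 1 g_n = 9.80665 m/s^2, so 0.099407 m/s^2 = 0.099407 / 9.80665 = 0.010136693 g_n ≈ 0.01014 g_n (4 s.f.).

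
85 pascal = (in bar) 0.00085. Check: 85 pascal = 85 Pa. 1 bar = 100000 Pa, so 85 Pa = 85 / 100000 = 0.00085 bar.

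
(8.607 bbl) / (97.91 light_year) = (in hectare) 1 bbl = 0.15898729 m^3, so 8.607 bbl = 8.607 * 0.15898729 = 1.3684036 m^3. 1 light_year = 9.4607305e+15 m, so 97.91 light_year = 97.91 * 9.4607305e+15 = 9.2630012e+17 m. Combine: 1.3684036 m^3 / 9.2630012e+17 m = 1.4772789e-18 m^2. 1 hectare = 10000 m^2, so 1.4772789e-18 m^2 = 1.4772789e-18 / 10000 = 1.4772789e-22 hectare ≈ 1.477e-22 hectare (4 s.f.). Final answer: 1.477e-22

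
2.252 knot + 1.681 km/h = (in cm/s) 162.5. Check: 1 knot = 0.51444444 m/s, so 2.252 knot = 2.252 * 0.51444444 = 1.1585289 m/s. 1 km/h = 0.27777778 m/s, so 1.681 km/h = 1.681 * 0.27777778 = 0.46694444 m/s. Sum: 1.1585289 + 0.46694444 = 1.6254733 m/s. 1 cm/s = 0.01 m/s, so 1.6254733 m/s = 1.6254733 / 0.01 = 162.54733 cm/s ≈ 162.5 cm/s (4 s.f.).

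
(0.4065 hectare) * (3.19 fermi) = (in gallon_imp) 2.852e-09. Check: 1 hectare = 10000 m^2, so 0.4065 hectare = 0.4065 * 10000 = 4065 m^2. 1 fermi = 1e-15 m, so 3.19 fermi = 3.19 * 1e-15 = 3.19e-15 m. Combine: 4065 m^2 * 3.19e-15 m = 1.296735e-11 m^3. 1 gallon_imp = 0.00454609 m^3, so 1.296735e-11 m^3 = 1.296735e-11 / 0.00454609 = 2.8524182e-09 gallon_imp ≈ 2.852e-09 gallon_imp (4 s.f.).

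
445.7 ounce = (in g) 1.264e+04. Check: 1 ounce = 0.028349523 kg, so 445.7 ounce = 445.7 * 0.028349523 = 12.635382 kg. 1 g = 0.001 kg, so 12.635382 kg = 12.635382 / 0.001 = 12635.382 g ≈ 1.264e+04 g (4 s.f.).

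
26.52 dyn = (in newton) 0.0002652. Check: 1 dyn = 1e-05 N, so 26.52 dyn = 26.52 * 1e-05 = 0.0002652 N. 0.0002652 N = 0.0002652 newton.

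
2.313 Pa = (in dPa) 23.13. Check: 1 dPa = 0.1 Pa, so 2.313 Pa = 2.313 / 0.1 = 23.13 dPa.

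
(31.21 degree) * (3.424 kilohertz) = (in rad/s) 1 degree = 0.017453293 rad, so 31.21 degree = 31.21 * 0.017453293 = 0.54471726 rad. 1 kilohertz = 1000 Hz, so 3.424 kilohertz = 3.424 * 1000 = 3424 Hz. Combine: 0.54471726 rad * 3424 Hz = 1865.1119 rad/s. Result: 1865.1119 rad/s ≈ 1865 rad/s (4 s.f.). Final answer: 1865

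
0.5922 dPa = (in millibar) 1 dPa = 0.1 Pa, so 0.5922 dPa = 0.5922 * 0.1 = 0.05922 Pa. 1 millibar = 100 Pa, so 0.05922 Pa = 0.05922 / 100 = 0.0005922 millibar. Final answer: 0.0005922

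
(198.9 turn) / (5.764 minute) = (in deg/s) 1 turn = 6.2831853 rad, so 198.9 turn = 198.9 * 6.2831853 = 1249.7256 rad. 1 minute = 60 s, so 5.764 minute = 5.764 * 60 = 345.84 s. Combine: 1249.7256 rad / 345.84 s = 3.6135946 rad/s. 1 deg/s = 0.017453293 rad/s, so 3.6135946 rad/s = 3.6135946 / 0.017453293 = 207.04372 deg/s ≈ 207 deg/s (4 s.f.). Final answer: 207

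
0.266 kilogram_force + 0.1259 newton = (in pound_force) 0.6147. Check: 1 kilogram_force = 9.80665 N, so 0.266 kilogram_force = 0.266 * 9.80665 = 2.6085689 N. 0.1259 newton = 0.1259 N. Sum: 2.6085689 + 0.1259 = 2.7344689 N. 1 pound_force = 4.4482216 N, so 2.7344689 N = 2.7344689 / 4.4482216 = 0.61473306 pound_force ≈ 0.6147 pound_force (4 s.f.).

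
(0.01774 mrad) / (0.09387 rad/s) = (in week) 3.125e-10. Check: 1 mrad = 0.001 rad, so 0.01774 mrad = 0.01774 * 0.001 = 1.774e-05 rad. 0.09387 rad/s is already in rad/s. Combine: 1.774e-05 rad / 0.09387 rad/s = 0.00018898477 s. 1 week = 604800 s, so 0.00018898477 s = 0.00018898477 / 604800 = 3.1247481e-10 week ≈ 3.125e-10 week (4 s.f.).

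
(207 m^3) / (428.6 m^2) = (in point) 1369. Check: 207 m^3 is already in m^3. 428.6 m^2 is already in m^2. Combine: 207 m^3 / 428.6 m^2 = 0.4829678 m. 1 point = 0.00035277778 m, so 0.4829678 m = 0.4829678 / 0.00035277778 = 1369.0426 point ≈ 1369 point (4 s.f.).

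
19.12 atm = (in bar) 19.37. Check: 1 atm = 101325 Pa, so 19.12 atm = 19.12 * 101325 = 1937334 Pa. 1 bar = 100000 Pa, so 1937334 Pa = 1937334 / 100000 = 19.37334 bar ≈ 19.37 bar (4 s.f.).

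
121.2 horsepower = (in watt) 1 horsepower = 745.69987 W, so 121.2 horsepower = 121.2 * 745.69987 = 90378.824 W. 90378.824 W = 90378.824 watt ≈ 9.038e+04 watt (4 s.f.). Final answer: 9.038e+04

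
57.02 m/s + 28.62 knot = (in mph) 160.5. Check: 57.02 m/s is already in m/s. 1 knot = 0.51444444 m/s, so 28.62 knot = 28.62 * 0.51444444 = 14.7234 m/s. Sum: 57.02 + 14.7234 = 71.7434 m/s. 1 mph = 0.44704 m/s, so 71.7434 m/s = 71.7434 / 0.44704 = 160.48542 mph ≈ 160.5 mph (4 s.f.).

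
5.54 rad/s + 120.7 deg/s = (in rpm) 5.54 rad/s is already in rad/s. 1 deg/s = 0.017453293 rad/s, so 120.7 deg/s = 120.7 * 0.017453293 = 2.1066124 rad/s. Sum: 5.54 + 2.1066124 = 7.6466124 rad/s. 1 rpm = 0.10471976 rad/s, so 7.6466124 rad/s = 7.6466124 / 0.10471976 = 73.01977 rpm ≈ 73.02 rpm (4 s.f.). Final answer: 73.02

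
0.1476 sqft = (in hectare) 1.371e-06. Check: 1 sqft = 0.09290304 m^2, so 0.1476 sqft = 0.1476 * 0.09290304 = 0.013712489 m^2. 1 hectare = 10000 m^2, so 0.013712489 m^2 = 0.013712489 / 10000 = 1.3712489e-06 hectare ≈ 1.371e-06 hectare (4 s.f.).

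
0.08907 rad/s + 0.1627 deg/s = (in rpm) 0.8777. Check: 0.08907 rad/s is already in rad/s. 1 deg/s = 0.017453293 rad/s, so 0.1627 deg/s = 0.1627 * 0.017453293 = 0.0028396507 rad/s. Sum: 0.08907 + 0.0028396507 = 0.091909651 rad/s. 1 rpm = 0.10471976 rad/s, so 0.091909651 rad/s = 0.091909651 / 0.10471976 = 0.87767251 rpm ≈ 0.8777 rpm (4 s.f.).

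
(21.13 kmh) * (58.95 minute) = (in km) 1 kmh = 0.27777778 m/s, so 21.13 kmh = 21.13 * 0.27777778 = 5.8694444 m/s. 1 minute = 60 s, so 58.95 minute = 58.95 * 60 = 3537 s. Combine: 5.8694444 m/s * 3537 s = 20760.225 m. 1 km = 1000 m, so 20760.225 m = 20760.225 / 1000 = 20.760225 km ≈ 20.76 km (4 s.f.). Final answer: 20.76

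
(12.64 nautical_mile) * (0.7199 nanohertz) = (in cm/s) 0.001685. Check: 1 nautical_mile = 1852 m, so 12.64 nautical_mile = 12.64 * 1852 = 23409.28 m. 1 nanohertz = 1e-09 Hz, so 0.7199 nanohertz = 0.7199 * 1e-09 = 7.199e-10 Hz. Combine: 23409.28 m * 7.199e-10 Hz = 1.6852341e-05 m/s. 1 cm/s = 0.01 m/s, so 1.6852341e-05 m/s = 1.6852341e-05 / 0.01 = 0.0016852341 cm/s ≈ 0.001685 cm/s (4 s.f.).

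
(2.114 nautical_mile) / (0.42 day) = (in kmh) 0.3884. Check: 1 nautical_mile = 1852 m, so 2.114 nautical_mile = 2.114 * 1852 = 3915.128 m. 1 day = 86400 s, so 0.42 day = 0.42 * 86400 = 36288 s. Combine: 3915.128 m / 36288 s = 0.10789043 m/s. 1 kmh = 0.27777778 m/s, so 0.10789043 m/s = 0.10789043 / 0.27777778 = 0.38840556 kmh ≈ 0.3884 kmh (4 s.f.).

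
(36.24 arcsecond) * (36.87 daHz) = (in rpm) 0.6186. Check: 1 arcsecond = 4.8481368e-06 rad, so 36.24 arcsecond = 36.24 * 4.8481368e-06 = 0.00017569648 rad. 1 daHz = 10 Hz, so 36.87 daHz = 36.87 * 10 = 368.7 Hz. Combine: 0.00017569648 rad * 368.7 Hz = 0.064779291 rad/s. 1 rpm = 0.10471976 rad/s, so 0.064779291 rad/s = 0.064779291 / 0.10471976 = 0.61859667 rpm ≈ 0.6186 rpm (4 s.f.).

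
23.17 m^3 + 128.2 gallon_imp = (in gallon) 6275. Check: 23.17 m^3 is already in m^3. 1 gallon_imp = 0.00454609 m^3, so 128.2 gallon_imp = 128.2 * 0.00454609 = 0.58280874 m^3. Sum: 23.17 + 0.58280874 = 23.752809 m^3. 1 gallon = 0.0037854118 m^3, so 23.752809 m^3 = 23.752809 / 0.0037854118 = 6274.8282 gallon ≈ 6275 gallon (4 s.f.).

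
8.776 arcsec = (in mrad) 0.04255. Check: 1 arcsec = 4.8481368e-06 rad, so 8.776 arcsec = 8.776 * 4.8481368e-06 = 4.2547249e-05 rad. 1 mrad = 0.001 rad, so 4.2547249e-05 rad = 4.2547249e-05 / 0.001 = 0.042547249 mrad ≈ 0.04255 mrad (4 s.f.).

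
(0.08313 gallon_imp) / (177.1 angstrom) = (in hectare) 1 gallon_imp = 0.00454609 m^3, so 0.08313 gallon_imp = 0.08313 * 0.00454609 = 0.00037791646 m^3. 1 angstrom = 1e-10 m, so 177.1 angstrom = 177.1 * 1e-10 = 1.771e-08 m. Combine: 0.00037791646 m^3 / 1.771e-08 m = 21339.157 m^2. 1 hectare = 10000 m^2, so 21339.157 m^2 = 21339.157 / 10000 = 2.1339157 hectare ≈ 2.134 hectare (4 s.f.). Final answer: 2.134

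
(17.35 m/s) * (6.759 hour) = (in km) 17.35 m/s is already in m/s. 1 hour = 3600 s, so 6.759 hour = 6.759 * 3600 = 24332.4 s. Combine: 17.35 m/s * 24332.4 s = 422167.14 m. 1 km = 1000 m, so 422167.14 m = 422167.14 / 1000 = 422.16714 km ≈ 422.2 km (4 s.f.). Final answer: 422.2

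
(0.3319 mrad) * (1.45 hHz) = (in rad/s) 1 mrad = 0.001 rad, so 0.3319 mrad = 0.3319 * 0.001 = 0.0003319 rad. 1 hHz = 100 Hz, so 1.45 hHz = 1.45 * 100 = 145 Hz. Combine: 0.0003319 rad * 145 Hz = 0.0481255 rad/s. Result: 0.0481255 rad/s ≈ 0.04813 rad/s (4 s.f.). Final answer: 0.04813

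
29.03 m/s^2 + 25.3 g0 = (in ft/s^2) 909.2. Check: 29.03 m/s^2 is already in m/s^2. 1 g0 = 9.80665 m/s^2, so 25.3 g0 = 25.3 * 9.80665 = 248.10824 m/s^2. Sum: 29.03 + 248.10824 = 277.13824 m/s^2. 1 ft/s^2 = 0.3048 m/s^2, so 277.13824 m/s^2 = 277.13824 / 0.3048 = 909.24621 ft/s^2 ≈ 909.2 ft/s^2 (4 s.f.).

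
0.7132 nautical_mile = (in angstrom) 1.321e+13. Check: 1 nautical_mile = 1852 m, so 0.7132 nautical_mile = 0.7132 * 1852 = 1320.8464 m. 1 angstrom = 1e-10 m, so 1320.8464 m = 1320.8464 / 1e-10 = 1.3208464e+13 angstrom ≈ 1.321e+13 angstrom (4 s.f.).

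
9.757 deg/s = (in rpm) 1.626. Check: 1 deg/s = 0.017453293 rad/s, so 9.757 deg/s = 9.757 * 0.017453293 = 0.17029178 rad/s. 1 rpm = 0.10471976 rad/s, so 0.17029178 rad/s = 0.17029178 / 0.10471976 = 1.6261667 rpm ≈ 1.626 rpm (4 s.f.).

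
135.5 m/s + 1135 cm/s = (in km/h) 528.7. Check: 135.5 m/s is already in m/s. 1 cm/s = 0.01 m/s, so 1135 cm/s = 1135 * 0.01 = 11.35 m/s. Sum: 135.5 + 11.35 = 146.85 m/s. 1 km/h = 0.27777778 m/s, so 146.85 m/s = 146.85 / 0.27777778 = 528.66 km/h ≈ 528.7 km/h (4 s.f.).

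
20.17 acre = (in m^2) 1 acre = 4046.8564 m^2, so 20.17 acre = 20.17 * 4046.8564 = 81625.094 m^2. Result: 81625.094 m^2 ≈ 8.163e+04 m^2 (4 s.f.). Final answer: 8.163e+04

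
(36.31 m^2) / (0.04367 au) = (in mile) 3.454e-12. Check: 36.31 m^2 is already in m^2. 1 au = 1.4959787e+11 m, so 0.04367 au = 0.04367 * 1.4959787e+11 = 6.532939e+09 m. Combine: 36.31 m^2 / 6.532939e+09 m = 5.5579885e-09 m. 1 mile = 1609.344 m, so 5.5579885e-09 m = 5.5579885e-09 / 1609.344 = 3.4535739e-12 mile ≈ 3.454e-12 mile (4 s.f.).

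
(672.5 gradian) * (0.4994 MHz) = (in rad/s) 1 gradian = 0.015707963 rad, so 672.5 gradian = 672.5 * 0.015707963 = 10.563605 rad. 1 MHz = 1000000 Hz, so 0.4994 MHz = 0.4994 * 1000000 = 499400 Hz. Combine: 10.563605 rad * 499400 Hz = 5275464.5 rad/s. Result: 5275464.5 rad/s ≈ 5.275e+06 rad/s (4 s.f.). Final answer: 5.275e+06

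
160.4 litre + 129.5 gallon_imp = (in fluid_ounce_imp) 2.637e+04. Check: 1 litre = 0.001 m^3, so 160.4 litre = 160.4 * 0.001 = 0.1604 m^3. 1 gallon_imp = 0.00454609 m^3, so 129.5 gallon_imp = 129.5 * 0.00454609 = 0.58871865 m^3. Sum: 0.1604 + 0.58871865 = 0.74911865 m^3. 1 fluid_ounce_imp = 2.8413063e-05 m^3, so 0.74911865 m^3 = 0.74911865 / 2.8413063e-05 = 26365.291 fluid_ounce_imp ≈ 2.637e+04 fluid_ounce_imp (4 s.f.).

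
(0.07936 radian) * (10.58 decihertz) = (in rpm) 0.8018. Check: 0.07936 radian = 0.07936 rad. 1 decihertz = 0.1 Hz, so 10.58 decihertz = 10.58 * 0.1 = 1.058 Hz. Combine: 0.07936 rad * 1.058 Hz = 0.08396288 rad/s. 1 rpm = 0.10471976 rad/s, so 0.08396288 rad/s = 0.08396288 / 0.10471976 = 0.80178644 rpm ≈ 0.8018 rpm (4 s.f.).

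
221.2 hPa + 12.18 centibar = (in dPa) 1 hPa = 100 Pa, so 221.2 hPa = 221.2 * 100 = 22120 Pa. 1 centibar = 1000 Pa, so 12.18 centibar = 12.18 * 1000 = 12180 Pa. Sum: 22120 + 12180 = 34300 Pa. 1 dPa = 0.1 Pa, so 34300 Pa = 34300 / 0.1 = 343000 dPa ≈ 3.43e+05 dPa (4 s.f.). Final answer: 3.43e+05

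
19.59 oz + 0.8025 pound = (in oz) 32.43. Check: 1 oz = 0.028349523 kg, so 19.59 oz = 19.59 * 0.028349523 = 0.55536716 kg. 1 pound = 0.45359237 kg, so 0.8025 pound = 0.8025 * 0.45359237 = 0.36400788 kg. Sum: 0.55536716 + 0.36400788 = 0.91937503 kg. 1 oz = 0.028349523 kg, so 0.91937503 kg = 0.91937503 / 0.028349523 = 32.43 oz.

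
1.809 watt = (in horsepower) 0.002426. Check: 1.809 watt = 1.809 W. 1 horsepower = 745.69987 W, so 1.809 W = 1.809 / 745.69987 = 0.002425909 horsepower ≈ 0.002426 horsepower (4 s.f.).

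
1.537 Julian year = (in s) 1 Julian year = 31557600 s, so 1.537 Julian year = 1.537 * 31557600 = 48504031 s. Result: 48504031 s ≈ 4.85e+07 s (4 s.f.). Final answer: 4.85e+07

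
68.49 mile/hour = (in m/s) 30.62. Check: 1 mile/hour = 0.44704 m/s, so 68.49 mile/hour = 68.49 * 0.44704 = 30.61777 m/s. Result: 30.61777 m/s ≈ 30.62 m/s (4 s.f.).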